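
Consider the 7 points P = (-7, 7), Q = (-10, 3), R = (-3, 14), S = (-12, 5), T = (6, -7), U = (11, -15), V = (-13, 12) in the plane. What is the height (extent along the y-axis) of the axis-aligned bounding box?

max y = 14, min y = -15, so height = 29.

29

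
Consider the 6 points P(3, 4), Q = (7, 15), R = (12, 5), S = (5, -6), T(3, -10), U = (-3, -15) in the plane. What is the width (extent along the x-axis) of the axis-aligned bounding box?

15

max x = 12, min x = -3, so width = 15.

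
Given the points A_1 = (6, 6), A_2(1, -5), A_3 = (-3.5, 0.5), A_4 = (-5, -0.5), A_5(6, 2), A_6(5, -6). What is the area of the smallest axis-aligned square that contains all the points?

144

The bounding box has width 11 and height 12.
An axis-aligned square enclosing the set must have side ≥ max(width, height).
So the minimum side is max(11, 12) = 12.
Area = 12² = 144.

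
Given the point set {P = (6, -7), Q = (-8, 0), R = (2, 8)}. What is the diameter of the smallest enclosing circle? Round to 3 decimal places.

Side lengths²: PQ² = 245, PR² = 241, QR² = 164.
Since PQ² = 245 < 241 + 164 = 405, the triangle is acute, so the smallest enclosing circle is the circumcircle.
Circumcentre = (7/13, -11/26), r² = 49405/676.
Diameter = 2r = 2√(49405/676) ≈ 17.098.

17.098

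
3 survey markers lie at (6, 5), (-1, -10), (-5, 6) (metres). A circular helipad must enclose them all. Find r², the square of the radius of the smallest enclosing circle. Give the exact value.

Call the three points A, B, C in the order given.
Side lengths²: AB² = 274, AC² = 122, BC² = 272.
Since AB² = 274 < 272 + 122 = 394, the triangle is acute, so the smallest enclosing circle is the circumcircle.
Circumcentre = (-5/43, -55/43), r² = 142069/1849.

142069/1849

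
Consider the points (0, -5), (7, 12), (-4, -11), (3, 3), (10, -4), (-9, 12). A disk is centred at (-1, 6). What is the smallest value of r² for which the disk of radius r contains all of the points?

298

The required radius is the distance from (-1, 6) to the farthest point.
Squared distances: 122, 100, 298, 25, 221, 100.
Maximum is 298, attained at (-4, -11).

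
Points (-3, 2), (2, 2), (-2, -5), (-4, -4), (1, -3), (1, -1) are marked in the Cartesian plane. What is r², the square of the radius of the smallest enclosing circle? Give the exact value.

The farthest pair is (2, 2)–(-4, -4) with squared distance 72. The circle on this segment as diameter has centre (-1, -1) and r² = 72/4 = 18.
Check (-3, 2): distance² to centre = 13 ≤ 18, so it lies inside.
All remaining points lie in this disk, and no smaller disk contains both endpoints, so this is the minimum enclosing circle.

18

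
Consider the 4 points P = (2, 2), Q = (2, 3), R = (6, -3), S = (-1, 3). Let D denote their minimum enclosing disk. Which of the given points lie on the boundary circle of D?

A smallest enclosing disk is always determined by at most three of the input points on its boundary.
The farthest pair is R–S with squared distance 85. The circle on this segment as diameter has centre (2.5, 0) and r² = 85/4 = 21.25.
Check P: distance² to centre = 4.25 ≤ 21.25, so it lies inside.
All remaining points lie in this disk, and no smaller disk contains both endpoints, so this is the minimum enclosing circle.
The points at distance exactly r from the centre are R, S — 2 points.

R, S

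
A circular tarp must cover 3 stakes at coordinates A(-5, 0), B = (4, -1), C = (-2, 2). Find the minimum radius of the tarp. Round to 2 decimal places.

Side lengths²: AB² = 82, AC² = 13, BC² = 45.
Since AB² = 82 ≥ 45 + 13 = 58, the angle opposite AB is not acute, so the smallest enclosing circle has AB as diameter.
Centre = midpoint of AB = (-0.5, -0.5), r² = 82/4 = 20.5.
r = √(20.5) ≈ 4.53.

4.53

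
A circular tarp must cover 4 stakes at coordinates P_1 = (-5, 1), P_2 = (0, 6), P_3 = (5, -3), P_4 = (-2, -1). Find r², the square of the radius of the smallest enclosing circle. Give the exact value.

The minimum enclosing circle is determined by three boundary points: P_1, P_2, P_3.
Their circumcentre is (4/7, 3/7) with r² = 1537/49.
The farthest remaining point P_4 is at distance² 424/49 ≤ 1537/49.

1537/49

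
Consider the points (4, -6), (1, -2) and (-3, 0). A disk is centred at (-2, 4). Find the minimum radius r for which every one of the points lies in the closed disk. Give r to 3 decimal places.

11.662

The required radius is the distance from (-2, 4) to the farthest point.
Squared distances: 136, 45, 17.
Maximum is 136, attained at (4, -6).
r = √136 ≈ 11.662.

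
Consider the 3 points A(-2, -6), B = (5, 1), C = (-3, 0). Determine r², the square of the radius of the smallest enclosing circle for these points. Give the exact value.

2405/98

Side lengths²: AB² = 98, AC² = 37, BC² = 65.
Since AB² = 98 < 65 + 37 = 102, the triangle is acute, so the smallest enclosing circle is the circumcircle.
Circumcentre = (19/14, -33/14), r² = 2405/98.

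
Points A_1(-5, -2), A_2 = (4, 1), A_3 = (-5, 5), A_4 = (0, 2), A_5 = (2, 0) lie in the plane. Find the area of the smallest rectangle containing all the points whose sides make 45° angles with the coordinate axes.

In coordinates u = x + y, v = x − y the rectangle is axis-aligned; the map (x,y)→(u,v) scales areas by 2.
u-values: -7, 5, 0, 2, 2; range = 5 − (-7) = 12.
v-values: -3, 3, -10, -2, 2; range = 3 − (-10) = 13.
Area = (12 × 13) / 2 = 78.

78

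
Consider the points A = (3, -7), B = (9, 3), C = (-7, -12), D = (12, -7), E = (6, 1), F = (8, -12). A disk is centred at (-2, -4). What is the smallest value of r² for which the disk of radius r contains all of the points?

The required radius is the distance from (-2, -4) to the farthest point.
Squared distances: 34, 170, 89, 205, 89, 164.
Maximum is 205, attained at D.

205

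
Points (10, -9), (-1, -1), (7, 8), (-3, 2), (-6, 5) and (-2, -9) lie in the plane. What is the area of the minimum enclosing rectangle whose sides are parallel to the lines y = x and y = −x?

In coordinates u = x + y, v = x − y the rectangle is axis-aligned; the map (x,y)→(u,v) scales areas by 2.
u-values: 1, -2, 15, -1, -1, -11; range = 15 − (-11) = 26.
v-values: 19, 0, -1, -5, -11, 7; range = 19 − (-11) = 30.
Area = (26 × 30) / 2 = 390.

390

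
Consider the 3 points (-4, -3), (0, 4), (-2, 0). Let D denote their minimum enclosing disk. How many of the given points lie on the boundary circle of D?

Call the three points A, B, C in the order given.
Side lengths²: AB² = 65, AC² = 13, BC² = 20.
Since AB² = 65 ≥ 20 + 13 = 33, the angle opposite AB is not acute, so the smallest enclosing circle has AB as diameter.
Centre = midpoint of AB = (-2, 0.5), r² = 65/4 = 16.25.
The points at distance exactly r from the centre are (-4, -3), (0, 4) — 2 points.

2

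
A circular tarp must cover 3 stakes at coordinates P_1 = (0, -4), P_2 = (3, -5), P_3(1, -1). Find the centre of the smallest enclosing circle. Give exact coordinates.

(2, -3)

Side lengths²: P_1P_2² = 10, P_1P_3² = 10, P_2P_3² = 20.
Since P_2P_3² = 20 ≥ 10 + 10 = 20, the angle opposite P_2P_3 is not acute, so the smallest enclosing circle has P_2P_3 as diameter.
Centre = midpoint of P_2P_3 = (2, -3), r² = 20/4 = 5.
Centre = (2, -3).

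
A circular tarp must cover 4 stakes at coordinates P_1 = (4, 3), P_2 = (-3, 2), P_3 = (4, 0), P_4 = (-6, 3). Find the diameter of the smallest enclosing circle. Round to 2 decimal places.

10.44

The minimum enclosing circle of a finite set is fixed by two of the points (as a diameter) or three (as a circumcircle).
The farthest pair is P_3–P_4 with squared distance 109. The circle on this segment as diameter has centre (-1, 1.5) and r² = 109/4 = 27.25.
Check P_1: distance² to centre = 27.25 ≤ 27.25, so it lies inside.
All remaining points lie in this disk, and no smaller disk contains both endpoints, so this is the minimum enclosing circle.
Diameter = 2r = 2√(27.25) ≈ 10.44.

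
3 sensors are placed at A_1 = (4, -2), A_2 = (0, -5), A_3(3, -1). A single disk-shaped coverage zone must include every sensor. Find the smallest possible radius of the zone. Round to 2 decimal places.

Side lengths²: A_1A_2² = 25, A_1A_3² = 2, A_2A_3² = 25.
Since A_2A_3² = 25 < 25 + 2 = 27, the triangle is acute, so the smallest enclosing circle is the circumcircle.
Circumcentre = (25/14, -45/14), r² = 625/98.
r = √(625/98) ≈ 2.53.

2.53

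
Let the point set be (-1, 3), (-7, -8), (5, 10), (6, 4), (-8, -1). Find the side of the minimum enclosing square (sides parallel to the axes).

The bounding box has width 14 and height 18.
An axis-aligned square enclosing the set must have side ≥ max(width, height).
So the minimum side is max(14, 18) = 18.

18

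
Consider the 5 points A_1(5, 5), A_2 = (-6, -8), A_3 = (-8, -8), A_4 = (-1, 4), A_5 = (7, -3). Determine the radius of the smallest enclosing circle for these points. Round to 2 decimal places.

The minimum enclosing circle of a finite set is fixed by two of the points (as a diameter) or three (as a circumcircle).
The farthest pair is A_1–A_3 with squared distance 338. The circle on this segment as diameter has centre (-1.5, -1.5) and r² = 338/4 = 84.5.
Check A_2: distance² to centre = 62.5 ≤ 84.5, so it lies inside.
All remaining points lie in this disk, and no smaller disk contains both endpoints, so this is the minimum enclosing circle.
r = √(84.5) ≈ 9.19.

9.19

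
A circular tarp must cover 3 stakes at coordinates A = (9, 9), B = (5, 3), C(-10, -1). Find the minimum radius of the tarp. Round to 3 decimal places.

Side lengths²: AB² = 52, AC² = 461, BC² = 241.
Since AC² = 461 ≥ 241 + 52 = 293, the angle opposite AC is not acute, so the smallest enclosing circle has AC as diameter.
Centre = midpoint of AC = (-0.5, 4), r² = 461/4 = 115.25.
r = √(115.25) ≈ 10.735.

10.735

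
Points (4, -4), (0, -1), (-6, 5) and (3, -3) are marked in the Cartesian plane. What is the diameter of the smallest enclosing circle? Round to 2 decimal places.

13.45

By Welzl's lemma the MEC is supported by two points (diametrically opposite) or three points (on a circumcircle).
The farthest pair is (4, -4)–(-6, 5) with squared distance 181. The circle on this segment as diameter has centre (-1, 0.5) and r² = 181/4 = 45.25.
Check (0, -1): distance² to centre = 3.25 ≤ 45.25, so it lies inside.
All remaining points lie in this disk, and no smaller disk contains both endpoints, so this is the minimum enclosing circle.
Diameter = 2r = 2√(45.25) ≈ 13.45.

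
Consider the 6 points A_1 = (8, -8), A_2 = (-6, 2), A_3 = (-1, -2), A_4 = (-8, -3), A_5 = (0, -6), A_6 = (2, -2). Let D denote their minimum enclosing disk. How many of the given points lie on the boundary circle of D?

3

A smallest enclosing disk is always determined by at most three of the input points on its boundary.
The minimum enclosing circle is determined by three boundary points: A_1, A_2, A_4.
Their circumcentre is (11/18, -319/90) with r² = 301513/4050.
The farthest remaining point A_5 is at distance² 25933/4050 ≤ 301513/4050.
The points at distance exactly r from the centre are A_1, A_2, A_4 — 3 points.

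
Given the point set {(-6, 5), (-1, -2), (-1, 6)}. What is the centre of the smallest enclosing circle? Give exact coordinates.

Call the three points A, B, C in the order given.
Side lengths²: AB² = 74, AC² = 26, BC² = 64.
Since AB² = 74 < 64 + 26 = 90, the triangle is acute, so the smallest enclosing circle is the circumcircle.
Circumcentre = (-2.8, 2), r² = 19.24.
Centre = (-2.8, 2).

(-2.8, 2)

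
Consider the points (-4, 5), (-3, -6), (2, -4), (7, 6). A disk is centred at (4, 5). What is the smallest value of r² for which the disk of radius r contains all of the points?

The required radius is the distance from (4, 5) to the farthest point.
Squared distances: 64, 170, 85, 10.
Maximum is 170, attained at (-3, -6).

170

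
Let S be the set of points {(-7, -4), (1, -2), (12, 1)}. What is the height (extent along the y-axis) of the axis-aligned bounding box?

max y = 1, min y = -4, so height = 5.

5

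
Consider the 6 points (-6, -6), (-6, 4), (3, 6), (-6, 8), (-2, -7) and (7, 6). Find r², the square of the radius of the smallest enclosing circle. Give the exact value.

54149/676

The minimum enclosing circle of a finite set is fixed by two of the points (as a diameter) or three (as a circumcircle).
The minimum enclosing circle is determined by three boundary points: (-6, -6), (-6, 8), (7, 6).
Their circumcentre is (-11/26, 1) with r² = 54149/676.
The farthest remaining point (-2, -7) is at distance² 44945/676 ≤ 54149/676.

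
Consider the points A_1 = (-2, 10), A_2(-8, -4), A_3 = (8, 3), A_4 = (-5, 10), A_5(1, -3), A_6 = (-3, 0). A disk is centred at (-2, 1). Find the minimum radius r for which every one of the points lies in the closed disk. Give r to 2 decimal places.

10.20

The required radius is the distance from (-2, 1) to the farthest point.
Squared distances: 81, 61, 104, 90, 25, 2.
Maximum is 104, attained at A_3.
r = √104 ≈ 10.20.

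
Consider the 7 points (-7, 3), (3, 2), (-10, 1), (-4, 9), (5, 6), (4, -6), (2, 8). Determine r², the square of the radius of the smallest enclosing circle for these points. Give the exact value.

The minimum enclosing circle of a finite set is fixed by two of the points (as a diameter) or three (as a circumcircle).
The minimum enclosing circle is determined by three boundary points: (-10, 1), (-4, 9), (4, -6).
Their circumcentre is (-15/11, 17/22) with r² = 36125/484.
The farthest remaining point (5, 6) is at distance² 32825/484 ≤ 36125/484.

36125/484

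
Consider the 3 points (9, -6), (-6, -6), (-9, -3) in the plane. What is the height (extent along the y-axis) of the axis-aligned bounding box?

3

max y = -3, min y = -6, so height = 3.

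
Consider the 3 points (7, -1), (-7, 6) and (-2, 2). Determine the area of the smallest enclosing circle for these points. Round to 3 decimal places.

192.423

Call the three points A, B, C in the order given.
Side lengths²: AB² = 245, AC² = 90, BC² = 41.
Since AB² = 245 ≥ 90 + 41 = 131, the angle opposite AB is not acute, so the smallest enclosing circle has AB as diameter.
Centre = midpoint of AB = (0, 2.5), r² = 245/4 = 61.25.
Area = π·r² = π·61.25 ≈ 192.423.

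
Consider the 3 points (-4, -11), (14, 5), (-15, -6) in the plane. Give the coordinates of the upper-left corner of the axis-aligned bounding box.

(-15, 5)

x-range [-15, 14], y-range [-11, 5].
The upper-left corner is (-15, 5).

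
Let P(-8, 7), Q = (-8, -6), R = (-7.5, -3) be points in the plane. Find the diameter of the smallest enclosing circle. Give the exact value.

Side lengths²: PQ² = 169, PR² = 100.25, QR² = 9.25.
Since PQ² = 169 ≥ 100.25 + 9.25 = 109.5, the angle opposite PQ is not acute, so the smallest enclosing circle has PQ as diameter.
Centre = midpoint of PQ = (-8, 0.5), r² = 169/4 = 42.25.
Diameter = 2r = 2√(42.25) = 13.

13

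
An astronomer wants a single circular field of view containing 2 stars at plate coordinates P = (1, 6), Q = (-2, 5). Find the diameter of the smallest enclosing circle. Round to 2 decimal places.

The smallest circle enclosing two points has them as diameter endpoints.
Centre = midpoint = (-0.5, 5.5); r² = |PQ|²/4 = 10/4 = 2.5.
Diameter = 2r = 2√(2.5) ≈ 3.16.

3.16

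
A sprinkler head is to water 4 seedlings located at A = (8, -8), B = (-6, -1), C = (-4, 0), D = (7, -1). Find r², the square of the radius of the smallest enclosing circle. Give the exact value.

61.25

The farthest pair is A–B with squared distance 245. The circle on this segment as diameter has centre (1, -4.5) and r² = 245/4 = 61.25.
Check C: distance² to centre = 45.25 ≤ 61.25, so it lies inside.
All remaining points lie in this disk, and no smaller disk contains both endpoints, so this is the minimum enclosing circle.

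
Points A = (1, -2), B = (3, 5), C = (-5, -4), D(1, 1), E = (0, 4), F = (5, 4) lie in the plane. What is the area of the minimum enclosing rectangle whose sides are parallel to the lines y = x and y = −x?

In coordinates u = x + y, v = x − y the rectangle is axis-aligned; the map (x,y)→(u,v) scales areas by 2.
u-values: -1, 8, -9, 2, 4, 9; range = 9 − (-9) = 18.
v-values: 3, -2, -1, 0, -4, 1; range = 3 − (-4) = 7.
Area = (18 × 7) / 2 = 63.

63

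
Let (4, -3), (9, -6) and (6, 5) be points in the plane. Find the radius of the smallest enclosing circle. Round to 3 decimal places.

Call the three points A, B, C in the order given.
Side lengths²: AB² = 34, AC² = 68, BC² = 130.
Since BC² = 130 ≥ 68 + 34 = 102, the angle opposite BC is not acute, so the smallest enclosing circle has BC as diameter.
Centre = midpoint of BC = (7.5, -0.5), r² = 130/4 = 32.5.
r = √(32.5) ≈ 5.701.

5.701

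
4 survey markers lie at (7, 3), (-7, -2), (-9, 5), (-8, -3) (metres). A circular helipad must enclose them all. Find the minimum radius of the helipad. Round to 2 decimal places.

By Welzl's lemma the MEC is supported by two points (diametrically opposite) or three points (on a circumcircle).
The minimum enclosing circle is determined by three boundary points: (7, 3), (-9, 5), (-8, -3).
Their circumcentre is (-53/42, 40/21) with r² = 122525/1764.
The farthest remaining point (-7, -2) is at distance² 84977/1764 ≤ 122525/1764.
r = √(122525/1764) ≈ 8.33.

8.33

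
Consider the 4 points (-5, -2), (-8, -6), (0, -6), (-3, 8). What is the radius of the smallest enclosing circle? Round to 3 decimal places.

7.602

By Welzl's lemma the MEC is supported by two points (diametrically opposite) or three points (on a circumcircle).
The minimum enclosing circle is determined by three boundary points: (-8, -6), (0, -6), (-3, 8).
Their circumcentre is (-4, 13/28) with r² = 45305/784.
The farthest remaining point (-5, -2) is at distance² 5545/784 ≤ 45305/784.
r = √(45305/784) ≈ 7.602.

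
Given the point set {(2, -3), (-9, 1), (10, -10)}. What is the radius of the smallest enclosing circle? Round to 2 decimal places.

Call the three points A, B, C in the order given.
Side lengths²: AB² = 137, AC² = 113, BC² = 482.
Since BC² = 482 ≥ 137 + 113 = 250, the angle opposite BC is not acute, so the smallest enclosing circle has BC as diameter.
Centre = midpoint of BC = (0.5, -4.5), r² = 482/4 = 120.5.
r = √(120.5) ≈ 10.98.

10.98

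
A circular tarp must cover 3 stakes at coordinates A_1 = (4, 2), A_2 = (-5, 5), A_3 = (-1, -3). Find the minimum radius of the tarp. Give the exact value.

5

Side lengths²: A_1A_2² = 90, A_1A_3² = 50, A_2A_3² = 80.
Since A_1A_2² = 90 < 80 + 50 = 130, the triangle is acute, so the smallest enclosing circle is the circumcircle.
Circumcentre = (-1, 2), r² = 25.
r = √25 = 5.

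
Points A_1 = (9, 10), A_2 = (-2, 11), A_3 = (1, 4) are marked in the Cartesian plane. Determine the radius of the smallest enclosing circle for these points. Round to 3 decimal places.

5.684

Side lengths²: A_1A_2² = 122, A_1A_3² = 100, A_2A_3² = 58.
Since A_1A_2² = 122 < 100 + 58 = 158, the triangle is acute, so the smallest enclosing circle is the circumcircle.
Circumcentre = (125/37, 339/37), r² = 44225/1369.
r = √(44225/1369) ≈ 5.684.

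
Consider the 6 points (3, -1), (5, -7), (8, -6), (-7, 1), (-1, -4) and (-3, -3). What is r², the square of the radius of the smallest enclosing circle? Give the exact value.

By Welzl's lemma the MEC is supported by two points (diametrically opposite) or three points (on a circumcircle).
The farthest pair is (8, -6)–(-7, 1) with squared distance 274. The circle on this segment as diameter has centre (0.5, -2.5) and r² = 274/4 = 68.5.
Check (3, -1): distance² to centre = 8.5 ≤ 68.5, so it lies inside.
All remaining points lie in this disk, and no smaller disk contains both endpoints, so this is the minimum enclosing circle.

68.5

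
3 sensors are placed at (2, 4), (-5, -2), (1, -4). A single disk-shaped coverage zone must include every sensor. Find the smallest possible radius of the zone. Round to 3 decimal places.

4.701

Call the three points A, B, C in the order given.
Side lengths²: AB² = 85, AC² = 65, BC² = 40.
Since AB² = 85 < 65 + 40 = 105, the triangle is acute, so the smallest enclosing circle is the circumcircle.
Circumcentre = (-0.9, 0.3), r² = 22.1.
r = √(22.1) ≈ 4.701.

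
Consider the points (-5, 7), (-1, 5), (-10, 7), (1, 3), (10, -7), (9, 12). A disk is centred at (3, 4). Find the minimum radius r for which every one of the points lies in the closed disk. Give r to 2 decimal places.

The required radius is the distance from (3, 4) to the farthest point.
Squared distances: 73, 17, 178, 5, 170, 100.
Maximum is 178, attained at (-10, 7).
r = √178 ≈ 13.34.

13.34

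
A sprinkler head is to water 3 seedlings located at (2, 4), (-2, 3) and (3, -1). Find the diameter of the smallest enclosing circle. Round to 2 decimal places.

Call the three points A, B, C in the order given.
Side lengths²: AB² = 17, AC² = 26, BC² = 41.
Since BC² = 41 < 26 + 17 = 43, the triangle is acute, so the smallest enclosing circle is the circumcircle.
Circumcentre = (25/42, 47/42), r² = 9061/882.
Diameter = 2r = 2√(9061/882) ≈ 6.41.

6.41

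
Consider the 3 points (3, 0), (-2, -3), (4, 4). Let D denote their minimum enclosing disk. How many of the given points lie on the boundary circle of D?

2

Call the three points A, B, C in the order given.
Side lengths²: AB² = 34, AC² = 17, BC² = 85.
Since BC² = 85 ≥ 34 + 17 = 51, the angle opposite BC is not acute, so the smallest enclosing circle has BC as diameter.
Centre = midpoint of BC = (1, 0.5), r² = 85/4 = 21.25.
The points at distance exactly r from the centre are (-2, -3), (4, 4) — 2 points.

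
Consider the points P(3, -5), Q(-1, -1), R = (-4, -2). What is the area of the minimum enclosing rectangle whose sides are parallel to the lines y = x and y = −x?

20

In coordinates u = x + y, v = x − y the rectangle is axis-aligned; the map (x,y)→(u,v) scales areas by 2.
u-values: -2, -2, -6; range = -2 − (-6) = 4.
v-values: 8, 0, -2; range = 8 − (-2) = 10.
Area = (4 × 10) / 2 = 20.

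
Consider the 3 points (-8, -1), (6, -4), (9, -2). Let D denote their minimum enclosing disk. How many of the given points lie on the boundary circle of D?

Call the three points A, B, C in the order given.
Side lengths²: AB² = 205, AC² = 290, BC² = 13.
Since AC² = 290 ≥ 205 + 13 = 218, the angle opposite AC is not acute, so the smallest enclosing circle has AC as diameter.
Centre = midpoint of AC = (0.5, -1.5), r² = 290/4 = 72.5.
The points at distance exactly r from the centre are (-8, -1), (9, -2) — 2 points.

2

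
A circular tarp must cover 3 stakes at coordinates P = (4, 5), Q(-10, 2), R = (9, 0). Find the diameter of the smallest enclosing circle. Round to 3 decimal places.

Side lengths²: PQ² = 205, PR² = 50, QR² = 365.
Since QR² = 365 ≥ 205 + 50 = 255, the angle opposite QR is not acute, so the smallest enclosing circle has QR as diameter.
Centre = midpoint of QR = (-0.5, 1), r² = 365/4 = 91.25.
Diameter = 2r = 2√(91.25) ≈ 19.105.

19.105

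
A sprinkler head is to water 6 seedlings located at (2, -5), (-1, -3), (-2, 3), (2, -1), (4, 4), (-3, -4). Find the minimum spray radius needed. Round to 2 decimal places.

5.32

The farthest pair is (4, 4)–(-3, -4) with squared distance 113. The circle on this segment as diameter has centre (0.5, 0) and r² = 113/4 = 28.25.
Check (2, -5): distance² to centre = 27.25 ≤ 28.25, so it lies inside.
All remaining points lie in this disk, and no smaller disk contains both endpoints, so this is the minimum enclosing circle.
r = √(28.25) ≈ 5.32.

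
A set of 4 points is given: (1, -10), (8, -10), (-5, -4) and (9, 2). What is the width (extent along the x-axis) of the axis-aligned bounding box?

max x = 9, min x = -5, so width = 14.

14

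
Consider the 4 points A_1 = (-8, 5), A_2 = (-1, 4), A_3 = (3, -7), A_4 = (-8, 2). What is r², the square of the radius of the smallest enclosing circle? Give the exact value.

66.25

A smallest enclosing disk is always determined by at most three of the input points on its boundary.
The farthest pair is A_1–A_3 with squared distance 265. The circle on this segment as diameter has centre (-2.5, -1) and r² = 265/4 = 66.25.
Check A_2: distance² to centre = 27.25 ≤ 66.25, so it lies inside.
All remaining points lie in this disk, and no smaller disk contains both endpoints, so this is the minimum enclosing circle.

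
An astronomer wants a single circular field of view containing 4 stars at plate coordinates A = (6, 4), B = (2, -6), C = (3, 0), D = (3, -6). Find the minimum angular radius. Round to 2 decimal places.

5.39

The farthest pair is A–B with squared distance 116. The circle on this segment as diameter has centre (4, -1) and r² = 116/4 = 29.
Check C: distance² to centre = 2 ≤ 29, so it lies inside.
All remaining points lie in this disk, and no smaller disk contains both endpoints, so this is the minimum enclosing circle.
r = √29 ≈ 5.39.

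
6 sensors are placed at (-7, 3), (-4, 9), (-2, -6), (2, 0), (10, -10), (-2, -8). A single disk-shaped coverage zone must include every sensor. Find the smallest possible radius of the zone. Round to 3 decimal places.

By Welzl's lemma the MEC is supported by two points (diametrically opposite) or three points (on a circumcircle).
The farthest pair is (-4, 9)–(10, -10) with squared distance 557. The circle on this segment as diameter has centre (3, -0.5) and r² = 557/4 = 139.25.
Check (-7, 3): distance² to centre = 112.25 ≤ 139.25, so it lies inside.
All remaining points lie in this disk, and no smaller disk contains both endpoints, so this is the minimum enclosing circle.
r = √(139.25) ≈ 11.800.

11.800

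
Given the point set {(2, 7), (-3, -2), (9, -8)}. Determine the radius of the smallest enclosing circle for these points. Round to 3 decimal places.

Call the three points A, B, C in the order given.
Side lengths²: AB² = 106, AC² = 274, BC² = 180.
Since AC² = 274 < 180 + 106 = 286, the triangle is acute, so the smallest enclosing circle is the circumcircle.
Circumcentre = (119/23, -15/23), r² = 36305/529.
r = √(36305/529) ≈ 8.284.

8.284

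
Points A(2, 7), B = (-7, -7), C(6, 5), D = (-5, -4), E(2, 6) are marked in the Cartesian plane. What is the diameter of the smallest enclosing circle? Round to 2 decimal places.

17.69

The farthest pair is B–C with squared distance 313. The circle on this segment as diameter has centre (-0.5, -1) and r² = 313/4 = 78.25.
Check A: distance² to centre = 70.25 ≤ 78.25, so it lies inside.
All remaining points lie in this disk, and no smaller disk contains both endpoints, so this is the minimum enclosing circle.
Diameter = 2r = 2√(78.25) ≈ 17.69.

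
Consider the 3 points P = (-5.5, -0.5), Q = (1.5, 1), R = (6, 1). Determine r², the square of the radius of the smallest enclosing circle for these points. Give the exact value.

33.625

Side lengths²: PQ² = 51.25, PR² = 134.5, QR² = 20.25.
Since PR² = 134.5 ≥ 51.25 + 20.25 = 71.5, the angle opposite PR is not acute, so the smallest enclosing circle has PR as diameter.
Centre = midpoint of PR = (0.25, 0.25), r² = 134.5/4 = 33.625.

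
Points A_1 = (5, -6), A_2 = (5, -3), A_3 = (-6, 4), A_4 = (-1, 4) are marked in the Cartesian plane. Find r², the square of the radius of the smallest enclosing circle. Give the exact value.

The minimum enclosing circle of a finite set is fixed by two of the points (as a diameter) or three (as a circumcircle).
The farthest pair is A_1–A_3 with squared distance 221. The circle on this segment as diameter has centre (-0.5, -1) and r² = 221/4 = 55.25.
Check A_2: distance² to centre = 34.25 ≤ 55.25, so it lies inside.
All remaining points lie in this disk, and no smaller disk contains both endpoints, so this is the minimum enclosing circle.

55.25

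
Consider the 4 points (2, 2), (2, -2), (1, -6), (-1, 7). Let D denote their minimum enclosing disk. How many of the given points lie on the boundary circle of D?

The minimum enclosing circle of a finite set is fixed by two of the points (as a diameter) or three (as a circumcircle).
The farthest pair is (1, -6)–(-1, 7) with squared distance 173. The circle on this segment as diameter has centre (0, 0.5) and r² = 173/4 = 43.25.
Check (2, 2): distance² to centre = 6.25 ≤ 43.25, so it lies inside.
All remaining points lie in this disk, and no smaller disk contains both endpoints, so this is the minimum enclosing circle.
The points at distance exactly r from the centre are (1, -6), (-1, 7) — 2 points.

2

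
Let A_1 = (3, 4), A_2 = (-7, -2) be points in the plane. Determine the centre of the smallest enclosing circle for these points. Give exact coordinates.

The smallest circle enclosing two points has them as diameter endpoints.
Centre = midpoint = (-2, 1); r² = |A_1A_2|²/4 = 136/4 = 34.
Centre = (-2, 1).

(-2, 1)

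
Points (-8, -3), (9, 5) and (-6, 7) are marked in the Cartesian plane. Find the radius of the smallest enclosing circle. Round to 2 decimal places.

Call the three points A, B, C in the order given.
Side lengths²: AB² = 353, AC² = 104, BC² = 229.
Since AB² = 353 ≥ 229 + 104 = 333, the angle opposite AB is not acute, so the smallest enclosing circle has AB as diameter.
Centre = midpoint of AB = (0.5, 1), r² = 353/4 = 88.25.
r = √(88.25) ≈ 9.39.

9.39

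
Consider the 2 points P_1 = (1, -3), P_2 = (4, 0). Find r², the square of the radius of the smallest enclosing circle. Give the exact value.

The smallest circle enclosing two points has them as diameter endpoints.
Centre = midpoint = (2.5, -1.5); r² = |P_1P_2|²/4 = 18/4 = 4.5.

4.5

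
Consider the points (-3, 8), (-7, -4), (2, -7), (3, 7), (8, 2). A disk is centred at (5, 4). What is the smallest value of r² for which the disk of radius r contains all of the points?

The required radius is the distance from (5, 4) to the farthest point.
Squared distances: 80, 208, 130, 13, 13.
Maximum is 208, attained at (-7, -4).

208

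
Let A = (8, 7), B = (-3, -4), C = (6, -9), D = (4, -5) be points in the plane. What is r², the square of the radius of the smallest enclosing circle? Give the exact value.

3445/49

The minimum enclosing circle is determined by three boundary points: A, B, C.
Their circumcentre is (33/7, -5/7) with r² = 3445/49.
The farthest remaining point D is at distance² 925/49 ≤ 3445/49.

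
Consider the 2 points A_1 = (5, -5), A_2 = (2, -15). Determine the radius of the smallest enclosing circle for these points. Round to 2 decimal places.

The smallest circle enclosing two points has them as diameter endpoints.
Centre = midpoint = (3.5, -10); r² = |A_1A_2|²/4 = 109/4 = 27.25.
r = √(27.25) ≈ 5.22.

5.22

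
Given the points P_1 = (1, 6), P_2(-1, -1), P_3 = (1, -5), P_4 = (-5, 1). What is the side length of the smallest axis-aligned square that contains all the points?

11

The bounding box has width 6 and height 11.
An axis-aligned square enclosing the set must have side ≥ max(width, height).
So the minimum side is max(6, 11) = 11.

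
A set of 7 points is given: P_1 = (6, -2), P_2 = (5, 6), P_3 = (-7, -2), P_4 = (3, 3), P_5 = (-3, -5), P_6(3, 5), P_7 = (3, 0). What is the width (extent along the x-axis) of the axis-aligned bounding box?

max x = 6, min x = -7, so width = 13.

13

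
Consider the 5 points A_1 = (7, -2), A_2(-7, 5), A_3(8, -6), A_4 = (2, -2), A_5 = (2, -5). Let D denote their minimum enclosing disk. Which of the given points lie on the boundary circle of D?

The farthest pair is A_2–A_3 with squared distance 346. The circle on this segment as diameter has centre (0.5, -0.5) and r² = 346/4 = 86.5.
Check A_1: distance² to centre = 44.5 ≤ 86.5, so it lies inside.
All remaining points lie in this disk, and no smaller disk contains both endpoints, so this is the minimum enclosing circle.
The points at distance exactly r from the centre are A_2, A_3 — 2 points.

A_2, A_3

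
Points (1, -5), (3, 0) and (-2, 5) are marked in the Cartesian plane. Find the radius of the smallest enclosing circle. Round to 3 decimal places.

5.220

Call the three points A, B, C in the order given.
Side lengths²: AB² = 29, AC² = 109, BC² = 50.
Since AC² = 109 ≥ 50 + 29 = 79, the angle opposite AC is not acute, so the smallest enclosing circle has AC as diameter.
Centre = midpoint of AC = (-0.5, 0), r² = 109/4 = 27.25.
r = √(27.25) ≈ 5.220.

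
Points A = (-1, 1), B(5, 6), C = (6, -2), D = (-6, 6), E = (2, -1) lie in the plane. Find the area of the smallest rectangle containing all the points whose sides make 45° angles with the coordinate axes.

In coordinates u = x + y, v = x − y the rectangle is axis-aligned; the map (x,y)→(u,v) scales areas by 2.
u-values: 0, 11, 4, 0, 1; range = 11 − 0 = 11.
v-values: -2, -1, 8, -12, 3; range = 8 − (-12) = 20.
Area = (11 × 20) / 2 = 110.

110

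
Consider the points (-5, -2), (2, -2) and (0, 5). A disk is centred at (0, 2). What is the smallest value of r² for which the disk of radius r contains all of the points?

41

The required radius is the distance from (0, 2) to the farthest point.
Squared distances: 41, 20, 9.
Maximum is 41, attained at (-5, -2).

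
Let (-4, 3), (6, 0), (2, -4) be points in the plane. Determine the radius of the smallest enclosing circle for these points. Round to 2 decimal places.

5.24

Call the three points A, B, C in the order given.
Side lengths²: AB² = 109, AC² = 85, BC² = 32.
Since AB² = 109 < 85 + 32 = 117, the triangle is acute, so the smallest enclosing circle is the circumcircle.
Circumcentre = (23/26, 29/26), r² = 9265/338.
r = √(9265/338) ≈ 5.24.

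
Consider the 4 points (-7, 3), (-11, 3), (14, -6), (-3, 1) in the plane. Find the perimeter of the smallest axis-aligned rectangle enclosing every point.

68

Width = max x − min x = 14 − (-11) = 25.
Height = max y − min y = 3 − (-6) = 9.
Perimeter = 2(25 + 9) = 68.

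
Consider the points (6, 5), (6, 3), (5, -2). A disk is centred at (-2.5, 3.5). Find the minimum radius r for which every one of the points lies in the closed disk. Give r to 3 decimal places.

The required radius is the distance from (-2.5, 3.5) to the farthest point.
Squared distances: 74.5, 72.5, 86.5.
Maximum is 86.5, attained at (5, -2).
r = √(86.5) ≈ 9.301.

9.301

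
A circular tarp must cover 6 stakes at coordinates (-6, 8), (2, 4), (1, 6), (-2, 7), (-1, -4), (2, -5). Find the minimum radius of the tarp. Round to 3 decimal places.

The minimum enclosing circle of a finite set is fixed by two of the points (as a diameter) or three (as a circumcircle).
The farthest pair is (-6, 8)–(2, -5) with squared distance 233. The circle on this segment as diameter has centre (-2, 1.5) and r² = 233/4 = 58.25.
Check (2, 4): distance² to centre = 22.25 ≤ 58.25, so it lies inside.
All remaining points lie in this disk, and no smaller disk contains both endpoints, so this is the minimum enclosing circle.
r = √(58.25) ≈ 7.632.

7.632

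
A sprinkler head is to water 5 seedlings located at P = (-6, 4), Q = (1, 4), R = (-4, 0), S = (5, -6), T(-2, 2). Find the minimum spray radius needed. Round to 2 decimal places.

7.43

A smallest enclosing disk is always determined by at most three of the input points on its boundary.
The farthest pair is P–S with squared distance 221. The circle on this segment as diameter has centre (-0.5, -1) and r² = 221/4 = 55.25.
Check Q: distance² to centre = 27.25 ≤ 55.25, so it lies inside.
All remaining points lie in this disk, and no smaller disk contains both endpoints, so this is the minimum enclosing circle.
r = √(55.25) ≈ 7.43.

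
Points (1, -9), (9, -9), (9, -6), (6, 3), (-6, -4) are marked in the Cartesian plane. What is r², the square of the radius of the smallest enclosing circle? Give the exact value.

By Welzl's lemma the MEC is supported by two points (diametrically opposite) or three points (on a circumcircle).
The minimum enclosing circle is determined by three boundary points: (9, -9), (6, 3), (-6, -4).
Their circumcentre is (49/22, -95/22) with r² = 16405/242.
The farthest remaining point (9, -6) is at distance² 11785/242 ≤ 16405/242.

16405/242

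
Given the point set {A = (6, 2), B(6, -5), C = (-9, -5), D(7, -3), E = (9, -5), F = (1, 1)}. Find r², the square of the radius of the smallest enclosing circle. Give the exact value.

3973/49

A smallest enclosing disk is always determined by at most three of the input points on its boundary.
The minimum enclosing circle is determined by three boundary points: A, C, E.
Their circumcentre is (0, -33/7) with r² = 3973/49.
The farthest remaining point D is at distance² 2545/49 ≤ 3973/49.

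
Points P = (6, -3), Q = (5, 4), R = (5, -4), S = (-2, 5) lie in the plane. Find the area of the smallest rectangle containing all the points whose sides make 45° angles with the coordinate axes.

64

In coordinates u = x + y, v = x − y the rectangle is axis-aligned; the map (x,y)→(u,v) scales areas by 2.
u-values: 3, 9, 1, 3; range = 9 − 1 = 8.
v-values: 9, 1, 9, -7; range = 9 − (-7) = 16.
Area = (8 × 16) / 2 = 64.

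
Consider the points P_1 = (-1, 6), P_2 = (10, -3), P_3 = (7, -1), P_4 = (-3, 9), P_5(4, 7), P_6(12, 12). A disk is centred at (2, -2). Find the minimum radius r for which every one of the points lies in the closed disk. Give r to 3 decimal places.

The required radius is the distance from (2, -2) to the farthest point.
Squared distances: 73, 65, 26, 146, 85, 296.
Maximum is 296, attained at P_6.
r = √296 ≈ 17.205.

17.205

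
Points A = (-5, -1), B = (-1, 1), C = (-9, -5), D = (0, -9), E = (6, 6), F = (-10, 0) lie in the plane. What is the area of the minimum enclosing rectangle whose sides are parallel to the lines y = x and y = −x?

247

In coordinates u = x + y, v = x − y the rectangle is axis-aligned; the map (x,y)→(u,v) scales areas by 2.
u-values: -6, 0, -14, -9, 12, -10; range = 12 − (-14) = 26.
v-values: -4, -2, -4, 9, 0, -10; range = 9 − (-10) = 19.
Area = (26 × 19) / 2 = 247.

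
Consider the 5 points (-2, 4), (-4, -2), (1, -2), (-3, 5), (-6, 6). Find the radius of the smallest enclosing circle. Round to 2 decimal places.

5.32

The farthest pair is (1, -2)–(-6, 6) with squared distance 113. The circle on this segment as diameter has centre (-2.5, 2) and r² = 113/4 = 28.25.
Check (-2, 4): distance² to centre = 4.25 ≤ 28.25, so it lies inside.
All remaining points lie in this disk, and no smaller disk contains both endpoints, so this is the minimum enclosing circle.
r = √(28.25) ≈ 5.32.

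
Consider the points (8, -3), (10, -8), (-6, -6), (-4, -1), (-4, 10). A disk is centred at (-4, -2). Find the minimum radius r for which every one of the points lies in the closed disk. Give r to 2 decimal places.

15.23

The required radius is the distance from (-4, -2) to the farthest point.
Squared distances: 145, 232, 20, 1, 144.
Maximum is 232, attained at (10, -8).
r = √232 ≈ 15.23.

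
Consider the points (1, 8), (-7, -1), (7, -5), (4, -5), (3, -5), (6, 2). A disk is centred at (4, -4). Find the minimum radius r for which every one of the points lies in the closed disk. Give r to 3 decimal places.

12.369

The required radius is the distance from (4, -4) to the farthest point.
Squared distances: 153, 130, 10, 1, 2, 40.
Maximum is 153, attained at (1, 8).
r = √153 ≈ 12.369.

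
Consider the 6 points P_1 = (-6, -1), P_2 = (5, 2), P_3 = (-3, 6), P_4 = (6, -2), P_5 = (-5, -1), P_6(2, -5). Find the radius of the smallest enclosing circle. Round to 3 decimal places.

6.346

A smallest enclosing disk is always determined by at most three of the input points on its boundary.
The minimum enclosing circle is determined by three boundary points: P_1, P_3, P_4.
Their circumcentre is (1/6, 0.5) with r² = 725/18.
The farthest remaining point P_6 is at distance² 605/18 ≤ 725/18.
r = √(725/18) ≈ 6.346.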